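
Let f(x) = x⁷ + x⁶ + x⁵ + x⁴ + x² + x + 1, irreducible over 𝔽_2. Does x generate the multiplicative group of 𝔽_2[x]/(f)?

|GF(2^7)^×| = 2^7 − 1 = 127. Prime factorization: 127 = 127.
f is primitive ⇔ x has order 127 in GF(2)[x]/(f), i.e. x^(127/q) ≠ 1 for each prime q | 127.
x^(1) mod f = x.
None equal 1, so x has full order 127; f is primitive.

Yes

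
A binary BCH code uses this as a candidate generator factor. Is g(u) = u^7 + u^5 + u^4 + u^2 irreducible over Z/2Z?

Check for roots in Z/2Z: g(0) = 0 → root; g(1) = 0 → root.
g(0) = 0, so (u) divides g(u); g is reducible.

No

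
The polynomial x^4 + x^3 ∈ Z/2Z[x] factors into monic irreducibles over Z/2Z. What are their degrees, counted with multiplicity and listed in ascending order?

1, 1, 1, 1

Write f(x) = x^4 + x^3.
Roots in Z/2Z: f(0) = 0 → root; f(1) = 0 → root.
Linear factors from roots: (x), (x + 1).
Complete factorization: f(x) = (x + 1)·(x)^3.
Factor degrees with multiplicity: 1 + 1 + 1 + 1 = 4.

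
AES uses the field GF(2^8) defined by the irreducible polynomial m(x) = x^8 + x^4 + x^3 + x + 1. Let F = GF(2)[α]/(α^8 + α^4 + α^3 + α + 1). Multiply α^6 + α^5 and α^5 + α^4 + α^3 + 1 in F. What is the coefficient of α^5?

1

Multiply in GF(2)[α]: (α^6 + α^5)·(α^5 + α^4 + α^3 + 1) = α^11 + α^8 + α^6 + α^5.
Reduce using α^8 ≡ α^4 + α^3 + α + 1 (mod α^8 + α^4 + α^3 + α + 1).
Reduced: α^7 + α^5 + α + 1.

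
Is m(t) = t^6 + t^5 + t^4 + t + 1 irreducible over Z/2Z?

Check for roots in Z/2Z: m(0) = 1; m(1) = 1.
No roots, so no linear factors.
Monic irreducibles of degree 2 over GF(2): t^2 + t + 1.
None of them divide m (all give nonzero remainder).
Monic irreducibles of degree 3 over GF(2): t^3 + t + 1, t^3 + t^2 + 1.
None of them divide m (all give nonzero remainder).
No irreducible factor of degree ≤ 3 exists, so m is irreducible over GF(2).

Yes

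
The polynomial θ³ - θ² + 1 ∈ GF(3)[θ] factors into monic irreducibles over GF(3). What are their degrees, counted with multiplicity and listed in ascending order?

Write h(θ) = θ³ - θ² + 1.
Roots in GF(3): h(0) = 1; h(1) = 1; h(2) = 2.
Complete factorization: h(θ) = (θ³ - θ² + 1).
Factor degrees with multiplicity: 3 = 3.

3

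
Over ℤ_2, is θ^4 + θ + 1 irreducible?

Write m(θ) = θ^4 + θ + 1.
Check for roots in ℤ_2: m(0) = 1; m(1) = 1.
No roots, so no linear factors.
Monic irreducibles of degree 2 over GF(2): θ^2 + θ + 1.
None of them divide m (all give nonzero remainder).
No irreducible factor of degree ≤ 2 exists, so m is irreducible over GF(2).

Yes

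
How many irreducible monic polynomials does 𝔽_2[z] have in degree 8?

30

The number of monic irreducibles of degree 8 over GF(2) is (1/8)·Σ_{d∣8} μ(8/d) 2^d.
Divisors of 8: 1, 2, 4, 8; μ(8/d) for each: 0, 0, -1, 1.
Σ = − 2^4 + 2^8 = 240.
N = 240/8 = 30.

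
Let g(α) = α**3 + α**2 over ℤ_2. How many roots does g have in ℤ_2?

2

Evaluate at each of the 2 elements of ℤ_2:
g(0) = 0 → root; g(1) = 0 → root.
Roots: {0, 1}.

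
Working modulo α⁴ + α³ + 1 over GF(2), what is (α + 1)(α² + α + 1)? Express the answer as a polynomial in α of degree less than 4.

α^3 + 1

Multiply in GF(2)[α]: (α + 1)·(α² + α + 1) = α³ + 1.
Reduced: α³ + 1.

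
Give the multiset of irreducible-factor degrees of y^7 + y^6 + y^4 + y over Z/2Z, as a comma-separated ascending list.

1, 1, 1, 1, 3

Write g(y) = y^7 + y^6 + y^4 + y.
Roots in Z/2Z: g(0) = 0 → root; g(1) = 0 → root.
Linear factors from roots: (y), (y + 1).
Complete factorization: g(y) = (y)·(y + 1)^3·(y^3 + y + 1).
Factor degrees with multiplicity: 1 + 1 + 1 + 1 + 3 = 7.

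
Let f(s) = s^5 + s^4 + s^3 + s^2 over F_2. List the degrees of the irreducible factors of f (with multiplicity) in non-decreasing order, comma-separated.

Roots in F_2: f(0) = 0 → root; f(1) = 0 → root.
Linear factors from roots: (s), (s + 1).
Complete factorization: f(s) = (s)^2·(s + 1)^3.
Factor degrees with multiplicity: 1 + 1 + 1 + 1 + 1 = 5.

1, 1, 1, 1, 1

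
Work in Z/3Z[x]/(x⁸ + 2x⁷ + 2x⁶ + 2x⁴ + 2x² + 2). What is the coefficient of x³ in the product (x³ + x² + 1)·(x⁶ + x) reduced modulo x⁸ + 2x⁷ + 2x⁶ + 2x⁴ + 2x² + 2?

2

Multiply in Z/3Z[x]: (x³ + x² + 1)·(x⁶ + x) = x⁹ + x⁸ + x⁶ + x⁴ + x³ + x.
Reduce using x⁸ ≡ x⁷ + x⁶ + x⁴ + x² + 1 (mod x⁸ + 2x⁷ + 2x⁶ + 2x⁴ + 2x² + 2).
Reduced: x⁵ + 2x³ + 2x² + 2x + 2.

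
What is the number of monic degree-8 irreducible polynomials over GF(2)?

30

The number of monic irreducibles of degree 8 over GF(2) is (1/8)·Σ_{d∣8} μ(8/d) 2^d.
Divisors of 8: 1, 2, 4, 8; μ(8/d) for each: 0, 0, -1, 1.
Σ = − 2^4 + 2^8 = 240.
N = 240/8 = 30.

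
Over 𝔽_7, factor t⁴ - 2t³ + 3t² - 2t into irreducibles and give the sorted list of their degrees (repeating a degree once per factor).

1, 1, 1, 1

Write f(t) = t⁴ - 2t³ + 3t² - 2t.
Linear factors from roots: (t), (t - 1), (t + 3).
Complete factorization: f(t) = (t)·(t - 1)·(t + 3)^2.
Factor degrees with multiplicity: 1 + 1 + 1 + 1 = 4.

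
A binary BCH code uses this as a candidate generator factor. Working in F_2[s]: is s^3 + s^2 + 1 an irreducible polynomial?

Yes

Write m(s) = s^3 + s^2 + 1.
Check for roots in F_2: m(0) = 1; m(1) = 1.
No roots. A degree-3 polynomial over a field with no linear factor is irreducible.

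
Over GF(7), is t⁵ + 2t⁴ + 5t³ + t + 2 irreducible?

No

Write h(t) = t⁵ + 2t⁴ + 5t³ + t + 2.
Check for roots in GF(7): h(0) = 2; h(1) = 4; h(2) = 3; h(3) = 6; h(4) = 0 → root; h(5) = 2; h(6) = 4.
h(4) = 0, so (t − 4) divides h(t); h is reducible.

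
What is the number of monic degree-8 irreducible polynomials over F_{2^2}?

8160

The number of monic irreducibles of degree 8 over GF(4) is (1/8)·Σ_{d∣8} μ(8/d) 4^d.
Divisors of 8: 1, 2, 4, 8; μ(8/d) for each: 0, 0, -1, 1.
Σ = − 4^4 + 4^8 = 65280.
N = 65280/8 = 8160.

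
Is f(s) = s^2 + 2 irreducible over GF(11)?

No

Check each element of GF(11) for a root: f(0)=2, f(1)=3, f(2)=6, f(3)=0, f(4)=7, f(5)=5, f(6)=5, f(7)=7, f(8)=0, f(9)=6, f(10)=3.
f(3) = 0, so (s − 3) divides f(s); f is reducible.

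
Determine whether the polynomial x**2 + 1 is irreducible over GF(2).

No

Write g(x) = x**2 + 1.
Check for roots in GF(2): g(0) = 1; g(1) = 0 → root.
g(1) = 0, so (x − 1) divides g(x); g is reducible.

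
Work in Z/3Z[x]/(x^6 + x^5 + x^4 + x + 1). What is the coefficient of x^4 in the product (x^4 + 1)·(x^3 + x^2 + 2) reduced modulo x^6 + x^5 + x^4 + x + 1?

Multiply in Z/3Z[x]: (x^4 + 1)·(x^3 + x^2 + 2) = x^7 + x^6 + 2x^4 + x^3 + x^2 + 2.
Reduce using x^6 ≡ 2x^5 + 2x^4 + 2x + 2 (mod x^6 + x^5 + x^4 + x + 1).
Reduced: 2x^5 + 2x^4 + x^3 + 2x + 2.

2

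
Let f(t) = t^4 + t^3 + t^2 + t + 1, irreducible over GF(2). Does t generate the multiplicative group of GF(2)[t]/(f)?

|GF(2^4)^×| = 2^4 − 1 = 15. Prime factorization: 15 = 3·5.
f is primitive ⇔ t has order 15 in GF(2)[t]/(f), i.e. t^(15/q) ≠ 1 for each prime q | 15.
t^(5) mod f = 1
t^(3) mod f = t^3.
Since t^(5) = 1, the order of t divides 5 < 15; not primitive.

No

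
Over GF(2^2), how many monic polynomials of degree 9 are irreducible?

x^(4^9) − x is the product of all monic irreducibles of degree dividing 9; Möbius inversion gives N = (1/9) Σ μ(9/d)·4^d.
Divisors of 9: 1, 3, 9; μ(9/d) for each: 0, -1, 1.
Σ = − 4^3 + 4^9 = 262080.
N = 262080/9 = 29120.

29120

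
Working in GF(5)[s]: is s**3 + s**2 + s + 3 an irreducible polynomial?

Yes

Write f(s) = s**3 + s**2 + s + 3.
Check for roots in GF(5): f(0) = 3; f(1) = 1; f(2) = 2; f(3) = 2; f(4) = 2.
No roots. A degree-3 polynomial over a field with no linear factor is irreducible.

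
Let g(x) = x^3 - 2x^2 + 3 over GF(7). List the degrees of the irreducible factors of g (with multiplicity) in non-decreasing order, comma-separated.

1, 1, 1

Linear factors from roots: (x + 3), (x + 1).
Complete factorization: g(x) = (x + 3)·(x + 1)^2.
Factor degrees with multiplicity: 1 + 1 + 1 = 3.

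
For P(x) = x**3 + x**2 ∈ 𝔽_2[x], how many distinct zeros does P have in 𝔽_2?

Evaluate at each of the 2 elements of 𝔽_2:
P(0) = 0 → root; P(1) = 0 → root.
Roots: {0, 1}.

2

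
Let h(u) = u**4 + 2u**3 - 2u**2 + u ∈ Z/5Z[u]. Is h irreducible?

Check for roots in Z/5Z: h(0) = 0 → root; h(1) = 2; h(2) = 1; h(3) = 0 → root; h(4) = 1.
h(0) = 0, so (u) divides h(u); h is reducible.

No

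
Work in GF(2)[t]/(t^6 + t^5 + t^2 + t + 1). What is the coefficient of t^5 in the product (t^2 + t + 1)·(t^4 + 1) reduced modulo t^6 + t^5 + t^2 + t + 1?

0

Multiply in GF(2)[t]: (t^2 + t + 1)·(t^4 + 1) = t^6 + t^5 + t^4 + t^2 + t + 1.
Reduce using t^6 ≡ t^5 + t^2 + t + 1 (mod t^6 + t^5 + t^2 + t + 1).
Reduced: t^4.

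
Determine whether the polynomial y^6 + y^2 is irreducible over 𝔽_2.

No

Write h(y) = y^6 + y^2.
Check for roots in 𝔽_2: h(0) = 0 → root; h(1) = 0 → root.
h(0) = 0, so (y) divides h(y); h is reducible.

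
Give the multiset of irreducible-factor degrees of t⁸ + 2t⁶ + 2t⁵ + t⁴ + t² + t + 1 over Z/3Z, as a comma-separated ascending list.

Write h(t) = t⁸ + 2t⁶ + 2t⁵ + t⁴ + t² + t + 1.
Roots in Z/3Z: h(0) = 1; h(1) = 0 → root; h(2) = 0 → root.
Linear factors from roots: (t + 2), (t + 1).
Complete factorization: h(t) = (t + 2)·(t + 1)^3·(t² + 1)·(t² + t + 2).
Factor degrees with multiplicity: 1 + 1 + 1 + 1 + 2 + 2 = 8.

1, 1, 1, 1, 2, 2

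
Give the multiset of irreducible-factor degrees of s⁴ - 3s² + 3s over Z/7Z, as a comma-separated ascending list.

Write g(s) = s⁴ - 3s² + 3s.
Linear factors from roots: (s), (s - 3).
Complete factorization: g(s) = (s)·(s - 3)·(s² + 3s - 1).
Factor degrees with multiplicity: 1 + 1 + 2 = 4.

1, 1, 2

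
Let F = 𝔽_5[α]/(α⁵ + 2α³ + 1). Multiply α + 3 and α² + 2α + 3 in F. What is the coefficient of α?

4

Multiply in 𝔽_5[α]: (α + 3)·(α² + 2α + 3) = α³ + 4α + 4.
Reduced: α³ + 4α + 4.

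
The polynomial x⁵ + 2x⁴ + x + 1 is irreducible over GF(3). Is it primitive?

Write f(x) = x⁵ + 2x⁴ + x + 1.
|GF(3^5)^×| = 3^5 − 1 = 242. Prime factorization: 242 = 2·11^2.
f is primitive ⇔ x has order 242 in GF(3)[x]/(f), i.e. x^(242/q) ≠ 1 for each prime q | 242.
x^(121) mod f = 2.
x^(22) mod f = x⁴ + x³ + 2x + 1.
None equal 1, so x has full order 242; f is primitive.

Yes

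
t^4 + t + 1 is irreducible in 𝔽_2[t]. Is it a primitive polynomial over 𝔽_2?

Write f(t) = t^4 + t + 1.
|GF(2^4)^×| = 2^4 − 1 = 15. Prime factorization: 15 = 3·5.
f is primitive ⇔ t has order 15 in GF(2)[t]/(f), i.e. t^(15/q) ≠ 1 for each prime q | 15.
t^(5) mod f = t^2 + t.
t^(3) mod f = t^3.
None equal 1, so t has full order 15; f is primitive.

Yes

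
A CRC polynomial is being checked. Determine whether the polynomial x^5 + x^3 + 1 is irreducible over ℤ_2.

Write h(x) = x^5 + x^3 + 1.
Check for roots in ℤ_2: h(0) = 1; h(1) = 1.
No roots, so no linear factors.
Monic irreducibles of degree 2 over GF(2): x^2 + x + 1.
None of them divide h (all give nonzero remainder).
No irreducible factor of degree ≤ 2 exists, so h is irreducible over GF(2).

Yes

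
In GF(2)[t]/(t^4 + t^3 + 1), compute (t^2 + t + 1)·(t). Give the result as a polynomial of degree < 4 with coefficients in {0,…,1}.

Multiply in GF(2)[t]: (t^2 + t + 1)·(t) = t^3 + t^2 + t.
Reduced: t^3 + t^2 + t.

t^3 + t^2 + t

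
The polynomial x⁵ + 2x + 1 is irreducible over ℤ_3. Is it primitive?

Yes

Write f(x) = x⁵ + 2x + 1.
|GF(3^5)^×| = 3^5 − 1 = 242. Prime factorization: 242 = 2·11^2.
f is primitive ⇔ x has order 242 in GF(3)[x]/(f), i.e. x^(242/q) ≠ 1 for each prime q | 242.
x^(121) mod f = 2.
x^(22) mod f = 2x³ + 2x² + x + 1.
None equal 1, so x has full order 242; f is primitive.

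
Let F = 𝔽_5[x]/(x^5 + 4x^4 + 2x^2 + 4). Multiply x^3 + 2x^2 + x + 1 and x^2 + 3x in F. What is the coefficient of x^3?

2

Multiply in 𝔽_5[x]: (x^3 + 2x^2 + x + 1)·(x^2 + 3x) = x^5 + 2x^3 + 4x^2 + 3x.
Reduce using x^5 ≡ x^4 + 3x^2 + 1 (mod x^5 + 4x^4 + 2x^2 + 4).
Reduced: x^4 + 2x^3 + 2x^2 + 3x + 1.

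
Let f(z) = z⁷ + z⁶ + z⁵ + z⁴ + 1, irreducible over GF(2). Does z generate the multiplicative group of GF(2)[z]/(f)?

Yes

|GF(2^7)^×| = 2^7 − 1 = 127. Prime factorization: 127 = 127.
f is primitive ⇔ z has order 127 in GF(2)[z]/(f), i.e. z^(127/q) ≠ 1 for each prime q | 127.
z^(1) mod f = z.
None equal 1, so z has full order 127; f is primitive.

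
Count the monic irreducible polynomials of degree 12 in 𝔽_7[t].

1153430600

The number of monic irreducibles of degree 12 over GF(7) is (1/12)·Σ_{d∣12} μ(12/d) 7^d.
Divisors of 12: 1, 2, 3, 4, 6, 12; μ(12/d) for each: 0, 1, 0, -1, -1, 1.
Σ = 7^2 − 7^4 − 7^6 + 7^12 = 13841167200.
N = 13841167200/12 = 1153430600.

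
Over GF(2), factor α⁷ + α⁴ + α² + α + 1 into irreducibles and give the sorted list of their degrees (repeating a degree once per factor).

2, 2, 3

Write f(α) = α⁷ + α⁴ + α² + α + 1.
Roots in GF(2): f(0) = 1; f(1) = 1.
Complete factorization: f(α) = (α² + α + 1)^2·(α³ + α + 1).
Factor degrees with multiplicity: 2 + 2 + 3 = 7.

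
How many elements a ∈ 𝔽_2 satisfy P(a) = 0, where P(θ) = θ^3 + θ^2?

Evaluate at each of the 2 elements of 𝔽_2:
P(0) = 0 → root; P(1) = 0 → root.
Roots: {0, 1}.

2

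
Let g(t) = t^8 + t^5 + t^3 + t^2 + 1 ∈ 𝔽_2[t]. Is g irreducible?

Yes

Check for roots in 𝔽_2: g(0) = 1; g(1) = 1.
No roots, so no linear factors.
Monic irreducibles of degree 2 over GF(2): t^2 + t + 1.
None of them divide g (all give nonzero remainder).
Monic irreducibles of degree 3 over GF(2): t^3 + t + 1, t^3 + t^2 + 1.
None of them divide g (all give nonzero remainder).
Monic irreducibles of degree 4 over GF(2): t^4 + t + 1, t^4 + t^3 + 1, t^4 + t^3 + t^2 + t + 1.
None of them divide g (all give nonzero remainder).
No irreducible factor of degree ≤ 4 exists, so g is irreducible over GF(2).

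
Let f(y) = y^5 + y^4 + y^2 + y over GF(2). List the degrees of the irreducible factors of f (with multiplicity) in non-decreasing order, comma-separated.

1, 1, 1, 2

Roots in GF(2): f(0) = 0 → root; f(1) = 0 → root.
Linear factors from roots: (y), (y + 1).
Complete factorization: f(y) = (y)·(y + 1)^2·(y^2 + y + 1).
Factor degrees with multiplicity: 1 + 1 + 1 + 2 = 5.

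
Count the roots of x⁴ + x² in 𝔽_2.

Write P(x) = x⁴ + x².
Evaluate at each of the 2 elements of 𝔽_2:
P(0) = 0 → root; P(1) = 0 → root.
Roots: {0, 1}.

2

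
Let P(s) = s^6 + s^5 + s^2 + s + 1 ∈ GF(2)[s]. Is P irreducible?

Check for roots in GF(2): P(0) = 1; P(1) = 1.
No roots, so no linear factors.
Monic irreducibles of degree 2 over GF(2): s^2 + s + 1.
None of them divide P (all give nonzero remainder).
Monic irreducibles of degree 3 over GF(2): s^3 + s + 1, s^3 + s^2 + 1.
None of them divide P (all give nonzero remainder).
No irreducible factor of degree ≤ 3 exists, so P is irreducible over GF(2).

Yes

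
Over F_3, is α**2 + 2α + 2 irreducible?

Write P(α) = α**2 + 2α + 2.
Check for roots in F_3: P(0) = 2; P(1) = 2; P(2) = 1.
No roots. A degree-2 polynomial over a field with no linear factor is irreducible.

Yes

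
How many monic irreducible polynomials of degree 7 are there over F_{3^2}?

Gauss's count: N_{9}(7) = (1/7) Σ_{d|7} μ(7/d)·9^d.
Divisors of 7: 1, 7; μ(7/d) for each: -1, 1.
Σ = − 9^1 + 9^7 = 4782960.
N = 4782960/7 = 683280.

683280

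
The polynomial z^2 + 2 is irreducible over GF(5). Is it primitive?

Write f(z) = z^2 + 2.
|GF(5^2)^×| = 5^2 − 1 = 24. Prime factorization: 24 = 2^3·3.
f is primitive ⇔ z has order 24 in GF(5)[z]/(f), i.e. z^(24/q) ≠ 1 for each prime q | 24.
z^(12) mod f = 4.
z^(8) mod f = 1
Since z^(8) = 1, the order of z divides 8 < 24; not primitive.

No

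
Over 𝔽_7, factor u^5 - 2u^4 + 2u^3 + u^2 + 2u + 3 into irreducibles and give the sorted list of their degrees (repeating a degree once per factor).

Write f(u) = u^5 - 2u^4 + 2u^3 + u^2 + 2u + 3.
Linear factors from roots: (u - 1), (u + 2).
Complete factorization: f(u) = (u + 2)·(u - 1)^2·(u^2 - 2u - 2).
Factor degrees with multiplicity: 1 + 1 + 1 + 2 = 5.

1, 1, 1, 2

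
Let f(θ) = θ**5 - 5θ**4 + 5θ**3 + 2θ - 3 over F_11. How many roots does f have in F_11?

2

Evaluate at each of the 11 elements of F_11:
f(0) = 8; f(1) = 0 → root; f(2) = 4; f(3) = 9; f(4) = 3; f(5) = 5; f(6) = 9; f(7) = 5; f(8) = 0 → root; f(9) = 6; f(10) = 6.
Roots: {1, 8}.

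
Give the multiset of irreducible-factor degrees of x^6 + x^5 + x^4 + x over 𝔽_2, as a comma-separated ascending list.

Write g(x) = x^6 + x^5 + x^4 + x.
Roots in 𝔽_2: g(0) = 0 → root; g(1) = 0 → root.
Linear factors from roots: (x), (x + 1).
Complete factorization: g(x) = (x)·(x + 1)^2·(x^3 + x^2 + 1).
Factor degrees with multiplicity: 1 + 1 + 1 + 3 = 6.

1, 1, 1, 3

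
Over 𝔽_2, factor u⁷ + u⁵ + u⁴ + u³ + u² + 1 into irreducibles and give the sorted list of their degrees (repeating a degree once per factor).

Write f(u) = u⁷ + u⁵ + u⁴ + u³ + u² + 1.
Roots in 𝔽_2: f(0) = 1; f(1) = 0 → root.
Linear factors from roots: (u + 1).
Complete factorization: f(u) = (u + 1)·(u² + u + 1)^3.
Factor degrees with multiplicity: 1 + 2 + 2 + 2 = 7.

1, 2, 2, 2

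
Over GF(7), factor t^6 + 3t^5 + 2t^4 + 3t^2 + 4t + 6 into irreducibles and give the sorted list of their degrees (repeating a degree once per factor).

Write h(t) = t^6 + 3t^5 + 2t^4 + 3t^2 + 4t + 6.
Complete factorization: h(t) = (t^6 + 3t^5 + 2t^4 + 3t^2 + 4t + 6).
Factor degrees with multiplicity: 6 = 6.

6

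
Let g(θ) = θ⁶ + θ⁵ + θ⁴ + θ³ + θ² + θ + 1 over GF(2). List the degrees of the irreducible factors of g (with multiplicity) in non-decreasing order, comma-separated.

Roots in GF(2): g(0) = 1; g(1) = 1.
Complete factorization: g(θ) = (θ³ + θ + 1)·(θ³ + θ² + 1).
Factor degrees with multiplicity: 3 + 3 = 6.

3, 3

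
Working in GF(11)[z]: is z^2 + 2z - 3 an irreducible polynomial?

Write h(z) = z^2 + 2z - 3.
Check each element of GF(11) for a root: h(0)=8, h(1)=0, h(2)=5, h(3)=1, h(4)=10, h(5)=10, h(6)=1, h(7)=5, h(8)=0, h(9)=8, h(10)=7.
h(1) = 0, so (z − 1) divides h(z); h is reducible.

No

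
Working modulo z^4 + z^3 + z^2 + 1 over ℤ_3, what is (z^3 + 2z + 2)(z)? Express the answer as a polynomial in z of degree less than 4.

Multiply in ℤ_3[z]: (z^3 + 2z + 2)·(z) = z^4 + 2z^2 + 2z.
Reduce using z^4 ≡ 2z^3 + 2z^2 + 2 (mod z^4 + z^3 + z^2 + 1).
Reduced: 2z^3 + z^2 + 2z + 2.

2z^3 + z^2 + 2z + 2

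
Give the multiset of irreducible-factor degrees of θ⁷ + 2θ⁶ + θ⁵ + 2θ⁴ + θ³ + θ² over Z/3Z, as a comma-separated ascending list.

Write h(θ) = θ⁷ + 2θ⁶ + θ⁵ + 2θ⁴ + θ³ + θ².
Roots in Z/3Z: h(0) = 0 → root; h(1) = 2; h(2) = 2.
Linear factors from roots: (θ).
Complete factorization: h(θ) = (θ)^2·(θ² + θ + 2)·(θ³ + θ² + θ + 2).
Factor degrees with multiplicity: 1 + 1 + 2 + 3 = 7.

1, 1, 2, 3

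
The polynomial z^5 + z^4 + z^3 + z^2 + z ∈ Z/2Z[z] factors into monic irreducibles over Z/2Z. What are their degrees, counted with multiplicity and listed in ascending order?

1, 4

Write h(z) = z^5 + z^4 + z^3 + z^2 + z.
Roots in Z/2Z: h(0) = 0 → root; h(1) = 1.
Linear factors from roots: (z).
Complete factorization: h(z) = (z)·(z^4 + z^3 + z^2 + z + 1).
Factor degrees with multiplicity: 1 + 4 = 5.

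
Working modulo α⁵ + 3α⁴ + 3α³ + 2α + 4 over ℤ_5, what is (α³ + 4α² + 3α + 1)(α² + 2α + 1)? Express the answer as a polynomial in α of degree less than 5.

Multiply in ℤ_5[α]: (α³ + 4α² + 3α + 1)·(α² + 2α + 1) = α⁵ + α⁴ + 2α³ + α² + 1.
Reduce using α⁵ ≡ 2α⁴ + 2α³ + 3α + 1 (mod α⁵ + 3α⁴ + 3α³ + 2α + 4).
Reduced: 3α⁴ + 4α³ + α² + 3α + 2.

3α^4 + 4α^3 + α^2 + 3α + 2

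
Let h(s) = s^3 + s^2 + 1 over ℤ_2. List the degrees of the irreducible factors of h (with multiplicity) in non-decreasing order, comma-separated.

3

Roots in ℤ_2: h(0) = 1; h(1) = 1.
Complete factorization: h(s) = (s^3 + s^2 + 1).
Factor degrees with multiplicity: 3 = 3.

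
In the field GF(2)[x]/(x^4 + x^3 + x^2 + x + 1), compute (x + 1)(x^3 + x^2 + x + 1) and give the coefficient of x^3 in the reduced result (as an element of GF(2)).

Multiply in GF(2)[x]: (x + 1)·(x^3 + x^2 + x + 1) = x^4 + 1.
Reduce using x^4 ≡ x^3 + x^2 + x + 1 (mod x^4 + x^3 + x^2 + x + 1).
Reduced: x^3 + x^2 + x.

1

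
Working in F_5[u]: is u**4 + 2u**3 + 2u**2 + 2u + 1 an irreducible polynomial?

No

Write g(u) = u**4 + 2u**3 + 2u**2 + 2u + 1.
Check for roots in F_5: g(0) = 1; g(1) = 3; g(2) = 0 → root; g(3) = 0 → root; g(4) = 0 → root.
g(2) = 0, so (u − 2) divides g(u); g is reducible.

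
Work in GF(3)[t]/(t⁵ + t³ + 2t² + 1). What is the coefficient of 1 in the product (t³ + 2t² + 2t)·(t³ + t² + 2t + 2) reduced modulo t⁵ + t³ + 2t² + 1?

0

Multiply in GF(3)[t]: (t³ + 2t² + 2t)·(t³ + t² + 2t + 2) = t⁶ + 2t³ + 2t² + t.
Reduce using t⁵ ≡ 2t³ + t² + 2 (mod t⁵ + t³ + 2t² + 1).
Reduced: 2t⁴ + 2t².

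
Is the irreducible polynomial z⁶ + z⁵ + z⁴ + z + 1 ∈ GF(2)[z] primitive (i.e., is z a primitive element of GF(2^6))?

Yes

Write f(z) = z⁶ + z⁵ + z⁴ + z + 1.
|GF(2^6)^×| = 2^6 − 1 = 63. Prime factorization: 63 = 3^2·7.
f is primitive ⇔ z has order 63 in GF(2)[z]/(f), i.e. z^(63/q) ≠ 1 for each prime q | 63.
z^(21) mod f = z⁴ + z³ + 1.
z^(9) mod f = z⁵ + z² + z + 1.
None equal 1, so z has full order 63; f is primitive.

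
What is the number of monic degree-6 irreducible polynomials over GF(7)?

19544

x^(7^6) − x is the product of all monic irreducibles of degree dividing 6; Möbius inversion gives N = (1/6) Σ μ(6/d)·7^d.
Divisors of 6: 1, 2, 3, 6; μ(6/d) for each: 1, -1, -1, 1.
Σ = 7^1 − 7^2 − 7^3 + 7^6 = 117264.
N = 117264/6 = 19544.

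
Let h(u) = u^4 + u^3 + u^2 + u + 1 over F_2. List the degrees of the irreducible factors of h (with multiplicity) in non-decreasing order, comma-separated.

4

Roots in F_2: h(0) = 1; h(1) = 1.
Complete factorization: h(u) = (u^4 + u^3 + u^2 + u + 1).
Factor degrees with multiplicity: 4 = 4.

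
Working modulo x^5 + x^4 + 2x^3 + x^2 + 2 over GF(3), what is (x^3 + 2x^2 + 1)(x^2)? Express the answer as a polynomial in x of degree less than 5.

x^4 + x^3 + 1

Multiply in GF(3)[x]: (x^3 + 2x^2 + 1)·(x^2) = x^5 + 2x^4 + x^2.
Reduce using x^5 ≡ 2x^4 + x^3 + 2x^2 + 1 (mod x^5 + x^4 + 2x^3 + x^2 + 2).
Reduced: x^4 + x^3 + 1.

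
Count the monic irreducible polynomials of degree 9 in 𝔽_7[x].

By the necklace-counting formula, N_7(9) = (1/9) Σ_{d|9} μ(9/d)·7^d.
Divisors of 9: 1, 3, 9; μ(9/d) for each: 0, -1, 1.
Σ = − 7^3 + 7^9 = 40353264.
N = 40353264/9 = 4483696.

4483696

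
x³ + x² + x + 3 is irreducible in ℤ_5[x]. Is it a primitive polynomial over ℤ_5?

Yes

Write f(x) = x³ + x² + x + 3.
|GF(5^3)^×| = 5^3 − 1 = 124. Prime factorization: 124 = 2^2·31.
f is primitive ⇔ x has order 124 in GF(5)[x]/(f), i.e. x^(124/q) ≠ 1 for each prime q | 124.
x^(62) mod f = 4.
x^(4) mod f = 3x + 3.
None equal 1, so x has full order 124; f is primitive.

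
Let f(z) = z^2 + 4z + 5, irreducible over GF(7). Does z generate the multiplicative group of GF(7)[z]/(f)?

Yes

|GF(7^2)^×| = 7^2 − 1 = 48. Prime factorization: 48 = 2^4·3.
f is primitive ⇔ z has order 48 in GF(7)[z]/(f), i.e. z^(48/q) ≠ 1 for each prime q | 48.
z^(24) mod f = 6.
z^(16) mod f = 4.
None equal 1, so z has full order 48; f is primitive.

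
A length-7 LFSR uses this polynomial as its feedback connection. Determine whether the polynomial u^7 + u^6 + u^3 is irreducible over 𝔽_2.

No

Write P(u) = u^7 + u^6 + u^3.
Check for roots in 𝔽_2: P(0) = 0 → root; P(1) = 1.
P(0) = 0, so (u) divides P(u); P is reducible.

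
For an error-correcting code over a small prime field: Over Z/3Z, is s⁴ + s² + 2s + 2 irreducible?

No

Write h(s) = s⁴ + s² + 2s + 2.
Check for roots in Z/3Z: h(0) = 2; h(1) = 0 → root; h(2) = 2.
h(1) = 0, so (s − 1) divides h(s); h is reducible.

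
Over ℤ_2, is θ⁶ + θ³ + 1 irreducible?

Write P(θ) = θ⁶ + θ³ + 1.
Check for roots in ℤ_2: P(0) = 1; P(1) = 1.
No roots, so no linear factors.
Monic irreducibles of degree 2 over GF(2): θ² + θ + 1.
None of them divide P (all give nonzero remainder).
Monic irreducibles of degree 3 over GF(2): θ³ + θ + 1, θ³ + θ² + 1.
None of them divide P (all give nonzero remainder).
No irreducible factor of degree ≤ 3 exists, so P is irreducible over GF(2).

Yes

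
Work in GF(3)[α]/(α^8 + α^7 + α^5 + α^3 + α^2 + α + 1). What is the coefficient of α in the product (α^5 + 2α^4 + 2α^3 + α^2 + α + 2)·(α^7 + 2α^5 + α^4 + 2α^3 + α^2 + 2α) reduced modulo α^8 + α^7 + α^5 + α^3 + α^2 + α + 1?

2

Multiply in GF(3)[α]: (α^5 + 2α^4 + 2α^3 + α^2 + α + 2)·(α^7 + 2α^5 + α^4 + 2α^3 + α^2 + 2α) = α^12 + 2α^11 + α^10 + 2α^7 + 2α^6 + α^5 + α^3 + α^2 + α.
Reduce using α^8 ≡ 2α^7 + 2α^5 + 2α^3 + 2α^2 + 2α + 2 (mod α^8 + α^7 + α^5 + α^3 + α^2 + α + 1).
Reduced: α^7 + α^6 + 2α^5 + 2α^4 + α^3 + 2α^2 + 2α.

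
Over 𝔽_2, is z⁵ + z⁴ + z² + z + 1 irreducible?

Write m(z) = z⁵ + z⁴ + z² + z + 1.
Check for roots in 𝔽_2: m(0) = 1; m(1) = 1.
No roots, so no linear factors.
Monic irreducibles of degree 2 over GF(2): z² + z + 1.
None of them divide m (all give nonzero remainder).
No irreducible factor of degree ≤ 2 exists, so m is irreducible over GF(2).

Yes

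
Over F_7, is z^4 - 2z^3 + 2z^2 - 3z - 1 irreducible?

No

Write h(z) = z^4 - 2z^3 + 2z^2 - 3z - 1.
Check for roots in F_7: h(0) = 6; h(1) = 4; h(2) = 1; h(3) = 0 → root; h(4) = 0 → root; h(5) = 3; h(6) = 0 → root.
h(3) = 0, so (z − 3) divides h(z); h is reducible.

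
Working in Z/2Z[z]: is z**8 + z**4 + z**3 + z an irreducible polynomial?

Write f(z) = z**8 + z**4 + z**3 + z.
Check for roots in Z/2Z: f(0) = 0 → root; f(1) = 0 → root.
f(0) = 0, so (z) divides f(z); f is reducible.

No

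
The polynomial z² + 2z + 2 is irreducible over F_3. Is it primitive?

Yes

Write f(z) = z² + 2z + 2.
|GF(3^2)^×| = 3^2 − 1 = 8. Prime factorization: 8 = 2^3.
f is primitive ⇔ z has order 8 in GF(3)[z]/(f), i.e. z^(8/q) ≠ 1 for each prime q | 8.
z^(4) mod f = 2.
None equal 1, so z has full order 8; f is primitive.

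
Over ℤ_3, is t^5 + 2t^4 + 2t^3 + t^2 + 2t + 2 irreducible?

Write P(t) = t^5 + 2t^4 + 2t^3 + t^2 + 2t + 2.
Check for roots in ℤ_3: P(0) = 2; P(1) = 1; P(2) = 0 → root.
P(2) = 0, so (t − 2) divides P(t); P is reducible.

No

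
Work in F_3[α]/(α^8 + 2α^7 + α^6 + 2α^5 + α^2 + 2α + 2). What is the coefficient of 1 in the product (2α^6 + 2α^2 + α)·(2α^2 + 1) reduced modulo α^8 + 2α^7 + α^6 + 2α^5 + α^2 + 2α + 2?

Multiply in F_3[α]: (2α^6 + 2α^2 + α)·(2α^2 + 1) = α^8 + 2α^6 + α^4 + 2α^3 + 2α^2 + α.
Reduce using α^8 ≡ α^7 + 2α^6 + α^5 + 2α^2 + α + 1 (mod α^8 + 2α^7 + α^6 + 2α^5 + α^2 + 2α + 2).
Reduced: α^7 + α^6 + α^5 + α^4 + 2α^3 + α^2 + 2α + 1.

1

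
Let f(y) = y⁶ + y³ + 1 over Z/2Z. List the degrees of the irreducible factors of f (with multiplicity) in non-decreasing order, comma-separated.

Roots in Z/2Z: f(0) = 1; f(1) = 1.
Complete factorization: f(y) = (y⁶ + y³ + 1).
Factor degrees with multiplicity: 6 = 6.

6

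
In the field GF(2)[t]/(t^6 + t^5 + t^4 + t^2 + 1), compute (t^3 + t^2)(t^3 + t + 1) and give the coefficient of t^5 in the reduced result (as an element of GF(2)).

Multiply in GF(2)[t]: (t^3 + t^2)·(t^3 + t + 1) = t^6 + t^5 + t^4 + t^2.
Reduce using t^6 ≡ t^5 + t^4 + t^2 + 1 (mod t^6 + t^5 + t^4 + t^2 + 1).
Reduced: 1.

0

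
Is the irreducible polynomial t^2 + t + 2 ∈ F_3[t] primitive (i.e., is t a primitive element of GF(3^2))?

Yes

Write f(t) = t^2 + t + 2.
|GF(3^2)^×| = 3^2 − 1 = 8. Prime factorization: 8 = 2^3.
f is primitive ⇔ t has order 8 in GF(3)[t]/(f), i.e. t^(8/q) ≠ 1 for each prime q | 8.
t^(4) mod f = 2.
None equal 1, so t has full order 8; f is primitive.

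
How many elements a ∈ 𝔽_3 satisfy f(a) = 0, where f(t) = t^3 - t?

Evaluate at each of the 3 elements of 𝔽_3:
f(0) = 0 → root; f(1) = 0 → root; f(2) = 0 → root.
Roots: {0, 1, 2}.

3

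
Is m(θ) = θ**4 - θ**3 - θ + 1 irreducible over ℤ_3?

Check for roots in ℤ_3: m(0) = 1; m(1) = 0 → root; m(2) = 1.
m(1) = 0, so (θ − 1) divides m(θ); m is reducible.

No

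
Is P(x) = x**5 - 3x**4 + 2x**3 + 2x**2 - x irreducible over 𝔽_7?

No

Check for roots in 𝔽_7: P(0) = 0 → root; P(1) = 1; P(2) = 6; P(3) = 6; P(4) = 6; P(5) = 5; P(6) = 4.
P(0) = 0, so (x) divides P(x); P is reducible.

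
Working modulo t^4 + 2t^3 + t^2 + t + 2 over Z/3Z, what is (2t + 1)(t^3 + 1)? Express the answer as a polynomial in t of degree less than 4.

Multiply in Z/3Z[t]: (2t + 1)·(t^3 + 1) = 2t^4 + t^3 + 2t + 1.
Reduce using t^4 ≡ t^3 + 2t^2 + 2t + 1 (mod t^4 + 2t^3 + t^2 + t + 2).
Reduced: t^2.

t^2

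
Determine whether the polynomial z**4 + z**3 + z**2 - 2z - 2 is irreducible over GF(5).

Write m(z) = z**4 + z**3 + z**2 - 2z - 2.
Check for roots in GF(5): m(0) = 3; m(1) = 4; m(2) = 2; m(3) = 4; m(4) = 1.
No roots, so no linear factors.
Degree-2 irreducible divisors: test the 10 monic irreducibles of degree 2 over GF(5).
None of them divide m (all give nonzero remainder).
No irreducible factor of degree ≤ 2 exists, so m is irreducible over GF(5).

Yes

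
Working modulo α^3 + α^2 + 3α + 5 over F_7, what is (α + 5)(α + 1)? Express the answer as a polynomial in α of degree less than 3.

α^2 + 6α + 5

Multiply in F_7[α]: (α + 5)·(α + 1) = α^2 + 6α + 5.
Reduced: α^2 + 6α + 5.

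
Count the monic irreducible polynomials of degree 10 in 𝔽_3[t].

5880

The number of monic irreducibles of degree 10 over GF(3) is (1/10)·Σ_{d∣10} μ(10/d) 3^d.
Divisors of 10: 1, 2, 5, 10; μ(10/d) for each: 1, -1, -1, 1.
Σ = 3^1 − 3^2 − 3^5 + 3^10 = 58800.
N = 58800/10 = 5880.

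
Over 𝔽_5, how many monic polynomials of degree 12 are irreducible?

20343700

The number of monic irreducibles of degree 12 over GF(5) is (1/12)·Σ_{d∣12} μ(12/d) 5^d.
Divisors of 12: 1, 2, 3, 4, 6, 12; μ(12/d) for each: 0, 1, 0, -1, -1, 1.
Σ = 5^2 − 5^4 − 5^6 + 5^12 = 244124400.
N = 244124400/12 = 20343700.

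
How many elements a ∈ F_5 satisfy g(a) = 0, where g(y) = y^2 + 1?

Evaluate at each of the 5 elements of F_5:
g(0) = 1; g(1) = 2; g(2) = 0 → root; g(3) = 0 → root; g(4) = 2.
Roots: {2, 3}.

2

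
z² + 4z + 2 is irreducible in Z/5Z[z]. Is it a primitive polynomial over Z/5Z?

Write f(z) = z² + 4z + 2.
|GF(5^2)^×| = 5^2 − 1 = 24. Prime factorization: 24 = 2^3·3.
f is primitive ⇔ z has order 24 in GF(5)[z]/(f), i.e. z^(24/q) ≠ 1 for each prime q | 24.
z^(12) mod f = 4.
z^(8) mod f = 2z + 1.
None equal 1, so z has full order 24; f is primitive.

Yes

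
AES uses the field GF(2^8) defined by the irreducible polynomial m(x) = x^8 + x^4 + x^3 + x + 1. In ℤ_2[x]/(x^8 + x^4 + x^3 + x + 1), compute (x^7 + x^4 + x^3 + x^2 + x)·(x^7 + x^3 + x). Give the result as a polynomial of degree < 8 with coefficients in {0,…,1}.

Multiply in ℤ_2[x]: (x^7 + x^4 + x^3 + x^2 + x)·(x^7 + x^3 + x) = x^14 + x^11 + x^9 + x^7 + x^6 + x^3 + x^2.
Reduce using x^8 ≡ x^4 + x^3 + x + 1 (mod x^8 + x^4 + x^3 + x + 1).
Reduced: x^7 + x^5 + x^4 + x^3.

x^7 + x^5 + x^4 + x^3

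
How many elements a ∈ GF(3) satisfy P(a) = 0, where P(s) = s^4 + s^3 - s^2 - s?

3

Evaluate at each of the 3 elements of GF(3):
P(0) = 0 → root; P(1) = 0 → root; P(2) = 0 → root.
Roots: {0, 1, 2}.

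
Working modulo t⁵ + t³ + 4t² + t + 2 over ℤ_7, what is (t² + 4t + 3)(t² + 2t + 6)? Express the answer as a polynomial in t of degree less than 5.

Multiply in ℤ_7[t]: (t² + 4t + 3)·(t² + 2t + 6) = t⁴ + 6t³ + 3t² + 2t + 4.
Reduced: t⁴ + 6t³ + 3t² + 2t + 4.

t^4 + 6t^3 + 3t^2 + 2t + 4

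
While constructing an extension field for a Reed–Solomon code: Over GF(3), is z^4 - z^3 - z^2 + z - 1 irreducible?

Write f(z) = z^4 - z^3 - z^2 + z - 1.
Check for roots in GF(3): f(0) = 2; f(1) = 2; f(2) = 2.
No roots, so no linear factors.
Monic irreducibles of degree 2 over GF(3): z^2 + 1, z^2 + z - 1, z^2 - z - 1.
None of them divide f (all give nonzero remainder).
No irreducible factor of degree ≤ 2 exists, so f is irreducible over GF(3).

Yes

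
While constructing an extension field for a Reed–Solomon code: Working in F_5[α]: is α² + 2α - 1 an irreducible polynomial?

Write P(α) = α² + 2α - 1.
Check for roots in F_5: P(0) = 4; P(1) = 2; P(2) = 2; P(3) = 4; P(4) = 3.
No roots. A degree-2 polynomial over a field with no linear factor is irreducible.

Yes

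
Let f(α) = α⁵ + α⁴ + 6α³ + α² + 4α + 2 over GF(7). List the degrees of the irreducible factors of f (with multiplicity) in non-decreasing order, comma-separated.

Linear factors from roots: (α + 1).
Complete factorization: f(α) = (α + 1)^3·(α² + 5α + 2).
Factor degrees with multiplicity: 1 + 1 + 1 + 2 = 5.

1, 1, 1, 2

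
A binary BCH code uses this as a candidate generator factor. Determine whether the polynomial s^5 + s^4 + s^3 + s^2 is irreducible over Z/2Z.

Write h(s) = s^5 + s^4 + s^3 + s^2.
Check for roots in Z/2Z: h(0) = 0 → root; h(1) = 0 → root.
h(0) = 0, so (s) divides h(s); h is reducible.

No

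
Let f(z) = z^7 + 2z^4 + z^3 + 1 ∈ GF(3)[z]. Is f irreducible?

Check for roots in GF(3): f(0) = 1; f(1) = 2; f(2) = 1.
No roots, so no linear factors.
Monic irreducibles of degree 2 over GF(3): z^2 + 1, z^2 + z + 2, z^2 + 2z + 2.
None of them divide f (all give nonzero remainder).
Degree-3 irreducible divisors: test the 8 monic irreducibles of degree 3 over GF(3).
None of them divide f (all give nonzero remainder).
No irreducible factor of degree ≤ 3 exists, so f is irreducible over GF(3).

Yes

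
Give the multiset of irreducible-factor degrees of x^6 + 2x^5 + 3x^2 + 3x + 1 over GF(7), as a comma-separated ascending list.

Write h(x) = x^6 + 2x^5 + 3x^2 + 3x + 1.
Linear factors from roots: (x + 5), (x + 2), (x + 1).
Complete factorization: h(x) = (x + 1)·(x + 2)·(x + 5)·(x^3 + x^2 + 3x + 5).
Factor degrees with multiplicity: 1 + 1 + 1 + 3 = 6.

1, 1, 1, 3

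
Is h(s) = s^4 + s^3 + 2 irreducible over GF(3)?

Yes

Check for roots in GF(3): h(0) = 2; h(1) = 1; h(2) = 2.
No roots, so no linear factors.
Monic irreducibles of degree 2 over GF(3): s^2 + 1, s^2 + s + 2, s^2 + 2s + 2.
None of them divide h (all give nonzero remainder).
No irreducible factor of degree ≤ 2 exists, so h is irreducible over GF(3).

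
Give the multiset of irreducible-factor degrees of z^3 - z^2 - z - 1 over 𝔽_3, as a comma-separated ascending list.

Write g(z) = z^3 - z^2 - z - 1.
Roots in 𝔽_3: g(0) = 2; g(1) = 1; g(2) = 1.
Complete factorization: g(z) = (z^3 - z^2 - z - 1).
Factor degrees with multiplicity: 3 = 3.

3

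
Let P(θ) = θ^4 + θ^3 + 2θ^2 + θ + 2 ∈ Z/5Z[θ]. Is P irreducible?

Check for roots in Z/5Z: P(0) = 2; P(1) = 2; P(2) = 1; P(3) = 1; P(4) = 3.
No roots, so no linear factors.
Degree-2 irreducible divisors: test the 10 monic irreducibles of degree 2 over GF(5).
None of them divide P (all give nonzero remainder).
No irreducible factor of degree ≤ 2 exists, so P is irreducible over GF(5).

Yes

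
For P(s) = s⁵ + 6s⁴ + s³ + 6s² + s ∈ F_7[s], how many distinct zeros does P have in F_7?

1

Evaluate at each of the 7 elements of F_7:
P(0) = 0 → root; P(1) = 1; P(2) = 1; P(3) = 1; P(4) = 1; P(5) = 1; P(6) = 2.
Roots: {0}.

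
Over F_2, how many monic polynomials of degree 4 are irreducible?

Gauss's count: N_{2}(4) = (1/4) Σ_{d|4} μ(4/d)·2^d.
Divisors of 4: 1, 2, 4; μ(4/d) for each: 0, -1, 1.
Σ = − 2^2 + 2^4 = 12.
N = 12/4 = 3.

3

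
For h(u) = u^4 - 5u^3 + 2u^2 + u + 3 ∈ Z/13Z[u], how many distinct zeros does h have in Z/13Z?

2

Evaluate at each of the 13 elements of Z/13Z:
h(0) = 3; h(1) = 2; h(2) = 2; h(3) = 9; h(4) = 1; h(5) = 6; h(6) = 11; h(7) = 1; h(8) = 11; h(9) = 9; h(10) = 0 → root; h(11) = 0 → root; h(12) = 10.
Roots: {10, 11}.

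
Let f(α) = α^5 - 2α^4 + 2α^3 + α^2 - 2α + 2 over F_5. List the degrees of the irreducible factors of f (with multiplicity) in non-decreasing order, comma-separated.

1, 1, 1, 2

Roots in F_5: f(0) = 2; f(1) = 2; f(2) = 3; f(3) = 0 → root; f(4) = 0 → root.
Linear factors from roots: (α + 2), (α + 1).
Complete factorization: f(α) = (α + 2)·(α + 1)^2·(α^2 - α + 1).
Factor degrees with multiplicity: 1 + 1 + 1 + 2 = 5.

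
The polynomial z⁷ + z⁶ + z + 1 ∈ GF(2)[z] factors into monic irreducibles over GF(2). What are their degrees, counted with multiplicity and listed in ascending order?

Write g(z) = z⁷ + z⁶ + z + 1.
Roots in GF(2): g(0) = 1; g(1) = 0 → root.
Linear factors from roots: (z + 1).
Complete factorization: g(z) = (z + 1)^3·(z² + z + 1)^2.
Factor degrees with multiplicity: 1 + 1 + 1 + 2 + 2 = 7.

1, 1, 1, 2, 2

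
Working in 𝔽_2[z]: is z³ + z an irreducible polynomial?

Write g(z) = z³ + z.
Check for roots in 𝔽_2: g(0) = 0 → root; g(1) = 0 → root.
g(0) = 0, so (z) divides g(z); g is reducible.

No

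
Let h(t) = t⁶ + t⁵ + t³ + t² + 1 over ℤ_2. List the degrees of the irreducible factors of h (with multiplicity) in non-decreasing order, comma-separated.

Roots in ℤ_2: h(0) = 1; h(1) = 1.
Complete factorization: h(t) = (t⁶ + t⁵ + t³ + t² + 1).
Factor degrees with multiplicity: 6 = 6.

6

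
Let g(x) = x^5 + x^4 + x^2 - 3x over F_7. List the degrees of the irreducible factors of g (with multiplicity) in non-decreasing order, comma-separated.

1, 1, 3

Linear factors from roots: (x), (x - 1).
Complete factorization: g(x) = (x)·(x - 1)·(x^3 + 2x^2 + 2x + 3).
Factor degrees with multiplicity: 1 + 1 + 3 = 5.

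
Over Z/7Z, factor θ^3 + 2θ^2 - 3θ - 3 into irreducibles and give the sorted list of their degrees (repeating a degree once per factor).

Write h(θ) = θ^3 + 2θ^2 - 3θ - 3.
Linear factors from roots: (θ - 2).
Complete factorization: h(θ) = (θ - 2)·(θ^2 - 3θ - 2).
Factor degrees with multiplicity: 1 + 2 = 3.

1, 2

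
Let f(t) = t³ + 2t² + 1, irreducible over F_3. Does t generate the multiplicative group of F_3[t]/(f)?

Yes

|GF(3^3)^×| = 3^3 − 1 = 26. Prime factorization: 26 = 2·13.
f is primitive ⇔ t has order 26 in GF(3)[t]/(f), i.e. t^(26/q) ≠ 1 for each prime q | 26.
t^(13) mod f = 2.
t^(2) mod f = t².
None equal 1, so t has full order 26; f is primitive.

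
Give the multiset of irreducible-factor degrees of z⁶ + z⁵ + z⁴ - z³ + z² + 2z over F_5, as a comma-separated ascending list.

1, 1, 2, 2

Write f(z) = z⁶ + z⁵ + z⁴ - z³ + z² + 2z.
Roots in F_5: f(0) = 0 → root; f(1) = 0 → root; f(2) = 2; f(3) = 1; f(4) = 1.
Linear factors from roots: (z), (z - 1).
Complete factorization: f(z) = (z)·(z - 1)·(z² - 2z - 1)·(z² - z + 2).
Factor degrees with multiplicity: 1 + 1 + 2 + 2 = 6.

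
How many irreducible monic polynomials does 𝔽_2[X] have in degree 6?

Gauss's count: N_{2}(6) = (1/6) Σ_{d|6} μ(6/d)·2^d.
Divisors of 6: 1, 2, 3, 6; μ(6/d) for each: 1, -1, -1, 1.
Σ = 2^1 − 2^2 − 2^3 + 2^6 = 54.
N = 54/6 = 9.

9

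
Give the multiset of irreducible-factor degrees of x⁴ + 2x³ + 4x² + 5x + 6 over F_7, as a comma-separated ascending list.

Write g(x) = x⁴ + 2x³ + 4x² + 5x + 6.
Complete factorization: g(x) = (x⁴ + 2x³ + 4x² + 5x + 6).
Factor degrees with multiplicity: 4 = 4.

4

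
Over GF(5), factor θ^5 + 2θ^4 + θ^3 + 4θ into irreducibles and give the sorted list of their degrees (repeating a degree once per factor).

1, 1, 1, 2

Write f(θ) = θ^5 + 2θ^4 + θ^3 + 4θ.
Roots in GF(5): f(0) = 0 → root; f(1) = 3; f(2) = 0 → root; f(3) = 4; f(4) = 1.
Linear factors from roots: (θ), (θ + 3).
Complete factorization: f(θ) = (θ)·(θ + 3)^2·(θ^2 + θ + 1).
Factor degrees with multiplicity: 1 + 1 + 1 + 2 = 5.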